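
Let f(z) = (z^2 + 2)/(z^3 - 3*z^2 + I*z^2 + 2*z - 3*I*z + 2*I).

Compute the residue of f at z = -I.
Write f(z) = P(z)/Q(z) with P(z) = z^2 + 2 and Q(z) = z^3 - 3*z^2 + I*z^2 + 2*z - 3*I*z + 2*I.
The denominator factors as Q(z) = (z - 2)*(z - 1)*(z + I), so z = -I is a simple zero of Q and P is analytic there; z = -I is therefore a simple pole and
  Res(f, z₀) = P(z₀)/Q'(z₀).

Q'(z) = 3*z^2 - 6*z + 2*I*z + 2 - 3*I, so Q'(-I) = 1 + 3*I.
P(-I) = 1.

Res(f, -I) = (1)/(1 + 3*I) = 1/10 - 3*I/10

Final answer: 1/10 - 3*I/10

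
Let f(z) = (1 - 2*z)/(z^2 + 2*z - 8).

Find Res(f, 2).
-1/2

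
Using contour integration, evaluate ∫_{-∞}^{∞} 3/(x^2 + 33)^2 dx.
Let f(z) = 3/(z^2 + 33)^2. The denominator has no real zeros and deg Q - deg P = 4 ≥ 2, so the integral of f over the upper semicircle |z| = R tends to 0 as R → ∞. Closing the contour in the upper half-plane,
  ∫_{-∞}^{∞} f(x) dx = 2πi · Σ Res(f, z_k)  over the poles with Im z_k > 0.

Zeros of the denominator: z^2 + 33 = 0 gives z = ±sqrt(33)*I.
Upper half-plane: z = sqrt(33)*I (a pole of order 2).

Write f(z) = g(z)/(z - sqrt(33)*I)^2 with g(z) = 3/(z + sqrt(33)*I)^2. For a double pole, Res(f, z₀) = g'(z₀):
  g'(z) = -6/(z + sqrt(33)*I)^3
  Res(f, sqrt(33)*I) = g'(sqrt(33)*I) = -sqrt(33)*I/1452

∫_{-∞}^{∞} f(x) dx = 2πi · (-sqrt(33)*I/1452) = sqrt(33)*pi/726

Final answer: sqrt(33)*pi/726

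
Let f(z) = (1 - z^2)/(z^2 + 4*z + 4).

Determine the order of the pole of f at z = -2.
Factor the denominator:
  z^2 + 4*z + 4 = (z + 2)^2

The numerator P(z) = 1 - z^2 has P(-2) = -3 ≠ 0, so no factor of (z + 2) cancels.
Near z = -2 we can therefore write f(z) = g(z)/(z + 2)^2 with g analytic at -2 and g(-2) ≠ 0 (g is just the numerator).

Hence z = -2 is a pole of order 2.

Final answer: 2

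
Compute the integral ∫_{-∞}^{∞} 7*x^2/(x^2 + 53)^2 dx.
7*sqrt(53)*pi/106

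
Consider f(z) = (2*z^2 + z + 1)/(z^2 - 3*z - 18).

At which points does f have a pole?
The singularities of f are the zeros of the denominator. Factoring,
  z^2 - 3*z - 18 = (z + 3)*(z - 6)
so the candidates are z = -3, z = 6.

Check the numerator P(z) = 2*z^2 + z + 1 at each one:
  P(-3) = 16 ≠ 0, so z = -3 is a (simple) pole.
  P(6) = 79 ≠ 0, so z = 6 is a (simple) pole.

Poles of f: {-3, 6}

Final answer: {-3, 6}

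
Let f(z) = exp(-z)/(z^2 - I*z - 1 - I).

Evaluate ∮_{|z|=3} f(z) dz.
By the residue theorem, ∮_C f(z) dz = 2πi · (sum of the residues of f at the poles inside |z| = 3).

The denominator factors as (z - 1 - I)*(z + 1), so the singularities of f are simple poles at z = 1 + I, z = -1.
  |1 + I|² = 2 < 9 = 3², so this pole is inside the contour.
  |-1|² = 1 < 9 = 3², so this pole is inside the contour.

With P(z) = exp(-z) and Q(z) = z^2 - I*z - 1 - I, each pole is simple, so Res(f, z₀) = P(z₀)/Q'(z₀) with Q'(z) = 2*z - I.
  Res(f, 1 + I) = P(1 + I)/Q'(1 + I) = (exp(-1 - I))/(2 + I) = (2/5 - I/5)*exp(-1 - I)
  Res(f, -1) = P(-1)/Q'(-1) = (exp(1))/(-2 - I) = exp(1)*(-2/5 + I/5)

Sum of residues inside C: (2/5 - I/5)*exp(-1 - I) + exp(1)*(-2/5 + I/5)
∮_C f(z) dz = 2πi · ((2/5 - I/5)*exp(-1 - I) + exp(1)*(-2/5 + I/5)) = exp(1)*pi*(-2/5 - 4*I/5) + pi*(2/5 + 4*I/5)*exp(-1 - I)

Final answer: exp(1)*pi*(-2/5 - 4*I/5) + pi*(2/5 + 4*I/5)*exp(-1 - I)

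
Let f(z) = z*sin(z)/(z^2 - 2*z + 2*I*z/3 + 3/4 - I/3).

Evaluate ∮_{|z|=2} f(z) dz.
pi*(6/13 - 9*I/13)*sin(1/2) + pi*(-6/13 + 35*I/13)*sin(3/2 - 2*I/3)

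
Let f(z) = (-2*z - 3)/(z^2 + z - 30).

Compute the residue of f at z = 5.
Write f(z) = P(z)/Q(z) with P(z) = -2*z - 3 and Q(z) = z^2 + z - 30.
The denominator factors as Q(z) = (z - 5)*(z + 6), so z = 5 is a simple zero of Q and P is analytic there; z = 5 is therefore a simple pole and
  Res(f, z₀) = P(z₀)/Q'(z₀).

Q'(z) = 2*z + 1, so Q'(5) = 11.
P(5) = -13.

Res(f, 5) = (-13)/(11) = -13/11

Final answer: -13/11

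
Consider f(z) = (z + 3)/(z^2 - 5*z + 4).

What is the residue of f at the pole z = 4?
Write f(z) = P(z)/Q(z) with P(z) = z + 3 and Q(z) = z^2 - 5*z + 4.
The denominator factors as Q(z) = (z - 4)*(z - 1), so z = 4 is a simple zero of Q and P is analytic there; z = 4 is therefore a simple pole and
  Res(f, z₀) = P(z₀)/Q'(z₀).

Q'(z) = 2*z - 5, so Q'(4) = 3.
P(4) = 7.

Res(f, 4) = (7)/(3) = 7/3

Final answer: 7/3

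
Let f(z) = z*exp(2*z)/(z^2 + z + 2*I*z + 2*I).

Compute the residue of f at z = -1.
(1/5 + 2*I/5)*exp(-2)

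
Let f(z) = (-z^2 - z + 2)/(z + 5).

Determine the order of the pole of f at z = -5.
Factor the denominator:
  z + 5 = (z + 5)

The numerator P(z) = -z^2 - z + 2 has P(-5) = -18 ≠ 0, so no factor of (z + 5) cancels.
Near z = -5 we can therefore write f(z) = g(z)/(z + 5) with g analytic at -5 and g(-5) ≠ 0 (g is just the numerator).

Hence z = -5 is a pole of order 1.

Final answer: 1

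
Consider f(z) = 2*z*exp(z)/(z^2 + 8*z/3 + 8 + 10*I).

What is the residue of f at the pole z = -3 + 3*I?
Write f(z) = P(z)/Q(z) with P(z) = 2*z*exp(z) and Q(z) = z^2 + 8*z/3 + 8 + 10*I.
The denominator factors as Q(z) = (z - 1/3 + 3*I)*(z + 3 - 3*I), so z = -3 + 3*I is a simple zero of Q and P is analytic there; z = -3 + 3*I is therefore a simple pole and
  Res(f, z₀) = P(z₀)/Q'(z₀).

Q'(z) = 2*z + 8/3, so Q'(-3 + 3*I) = -10/3 + 6*I.
P(-3 + 3*I) = (-6 + 6*I)*exp(-3 + 3*I).

Res(f, -3 + 3*I) = ((-6 + 6*I)*exp(-3 + 3*I))/(-10/3 + 6*I) = (63/53 + 18*I/53)*exp(-3 + 3*I)

Final answer: (63/53 + 18*I/53)*exp(-3 + 3*I)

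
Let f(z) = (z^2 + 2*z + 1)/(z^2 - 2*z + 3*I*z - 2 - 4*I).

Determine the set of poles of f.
The singularities of f are the zeros of the denominator. Factoring,
  z^2 - 2*z + 3*I*z - 2 - 4*I = (z - 2 + I)*(z + 2*I)
so the candidates are z = 2 - I, z = -2*I.

Check the numerator P(z) = z^2 + 2*z + 1 at each one:
  P(2 - I) = 8 - 6*I ≠ 0, so z = 2 - I is a (simple) pole.
  P(-2*I) = -3 - 4*I ≠ 0, so z = -2*I is a (simple) pole.

Poles of f: {-2*I, 2 - I}

Final answer: {-2*I, 2 - I}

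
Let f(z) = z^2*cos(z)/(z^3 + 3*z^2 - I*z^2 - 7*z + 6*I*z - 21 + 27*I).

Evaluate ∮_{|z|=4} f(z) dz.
pi*(-22/15 + 19*I/15)*cos(3 - 2*I) + pi*(4/555 + 272*I/555)*cos(3 - I) + pi*(54/37 + 9*I/37)*cos(3)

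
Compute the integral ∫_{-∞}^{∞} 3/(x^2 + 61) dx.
Let f(z) = 3/(z^2 + 61). The denominator has no real zeros and deg Q - deg P = 2 ≥ 2, so the integral of f over the upper semicircle |z| = R tends to 0 as R → ∞. Closing the contour in the upper half-plane,
  ∫_{-∞}^{∞} f(x) dx = 2πi · Σ Res(f, z_k)  over the poles with Im z_k > 0.

Zeros of the denominator: z^2 + 61 = 0 gives z = ±sqrt(61)*I.
Upper half-plane: z = sqrt(61)*I (simple).

Each pole is a simple zero of Q(z) = z^2 + 61, so Res(f, z₀) = P(z₀)/Q'(z₀) with P(z) = 3, Q'(z) = 2*z:
  Res(f, sqrt(61)*I) = (3)/(2*sqrt(61)*I) = -3*sqrt(61)*I/122

∫_{-∞}^{∞} f(x) dx = 2πi · (-3*sqrt(61)*I/122) = 3*sqrt(61)*pi/61

Final answer: 3*sqrt(61)*pi/61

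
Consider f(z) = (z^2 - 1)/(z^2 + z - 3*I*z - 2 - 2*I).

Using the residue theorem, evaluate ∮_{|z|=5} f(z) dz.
By the residue theorem, ∮_C f(z) dz = 2πi · (sum of the residues of f at the poles inside |z| = 5).

The denominator factors as (z + 1 - I)*(z - 2*I), so the singularities of f are simple poles at z = -1 + I, z = 2*I.
  |-1 + I|² = 2 < 25 = 5², so this pole is inside the contour.
  |2*I|² = 4 < 25 = 5², so this pole is inside the contour.

With P(z) = z^2 - 1 and Q(z) = z^2 + z - 3*I*z - 2 - 2*I, each pole is simple, so Res(f, z₀) = P(z₀)/Q'(z₀) with Q'(z) = 2*z + 1 - 3*I.
  Res(f, -1 + I) = P(-1 + I)/Q'(-1 + I) = (-1 - 2*I)/(-1 - I) = 3/2 + I/2
  Res(f, 2*I) = P(2*I)/Q'(2*I) = (-5)/(1 + I) = -5/2 + 5*I/2

Sum of residues inside C: -1 + 3*I
∮_C f(z) dz = 2πi · (-1 + 3*I) = pi*(-6 - 2*I)

Final answer: pi*(-6 - 2*I)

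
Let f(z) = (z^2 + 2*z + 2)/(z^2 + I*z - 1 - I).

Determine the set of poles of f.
The singularities of f are the zeros of the denominator. Factoring,
  z^2 + I*z - 1 - I = (z - 1)*(z + 1 + I)
so the candidates are z = 1, z = -1 - I.

Check the numerator P(z) = z^2 + 2*z + 2 at each one:
  P(1) = 5 ≠ 0, so z = 1 is a (simple) pole.
  P(-1 - I) = 0, so the factor (z + 1 + I) cancels and z = -1 - I is only a removable singularity, not a pole.

Poles of f: {1}

Final answer: {1}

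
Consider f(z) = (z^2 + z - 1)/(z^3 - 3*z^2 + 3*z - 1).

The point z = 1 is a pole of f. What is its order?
Factor the denominator:
  z^3 - 3*z^2 + 3*z - 1 = (z - 1)^3

The numerator P(z) = z^2 + z - 1 has P(1) = 1 ≠ 0, so no factor of (z - 1) cancels.
Near z = 1 we can therefore write f(z) = g(z)/(z - 1)^3 with g analytic at 1 and g(1) ≠ 0 (g is just the numerator).

Hence z = 1 is a pole of order 3.

Final answer: 3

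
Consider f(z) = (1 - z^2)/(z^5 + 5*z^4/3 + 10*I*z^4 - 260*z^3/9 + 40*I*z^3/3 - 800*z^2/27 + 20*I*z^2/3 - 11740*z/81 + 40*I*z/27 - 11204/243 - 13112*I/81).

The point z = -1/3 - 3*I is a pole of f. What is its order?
4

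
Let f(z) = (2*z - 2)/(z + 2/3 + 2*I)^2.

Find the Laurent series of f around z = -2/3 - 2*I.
Put w = z - (-2/3 - 2*I), i.e. z = w - 2/3 - 2*I. The denominator is w^2, so it suffices to rewrite the numerator in powers of w.

P(z) = 2*z - 2
P(w - 2/3 - 2*I) = -10/3 - 4*I + 2*w

Dividing each term by w^2:
  f = (-10/3 - 4*I)/w^2 + 2/w

Substituting back w = z + 2/3 + 2*I:
  f(z) = (-10/3 - 4*I)/(z + 2/3 + 2*I)^2 + 2/(z + 2/3 + 2*I)

The series is finite because the numerator is a polynomial; the negative powers form the principal part, and the coefficient of 1/(z + 2/3 + 2*I) gives Res(f, -2/3 - 2*I) = 2.

Final answer: (-10/3 - 4*I)/(z + 2/3 + 2*I)^2 + 2/(z + 2/3 + 2*I)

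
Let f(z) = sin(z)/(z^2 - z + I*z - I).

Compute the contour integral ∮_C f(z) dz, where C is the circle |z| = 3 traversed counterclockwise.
By the residue theorem, ∮_C f(z) dz = 2πi · (sum of the residues of f at the poles inside |z| = 3).

The denominator factors as (z + I)*(z - 1), so the singularities of f are simple poles at z = -I, z = 1.
  |-I|² = 1 < 9 = 3², so this pole is inside the contour.
  |1|² = 1 < 9 = 3², so this pole is inside the contour.

With P(z) = sin(z) and Q(z) = z^2 - z + I*z - I, each pole is simple, so Res(f, z₀) = P(z₀)/Q'(z₀) with Q'(z) = 2*z - 1 + I.
  Res(f, -I) = P(-I)/Q'(-I) = (-I*sinh(1))/(-1 - I) = (1/2 + I/2)*sinh(1)
  Res(f, 1) = P(1)/Q'(1) = (sin(1))/(1 + I) = (1/2 - I/2)*sin(1)

Sum of residues inside C: (1/2 - I/2)*sin(1) + (1/2 + I/2)*sinh(1)
∮_C f(z) dz = 2πi · ((1/2 - I/2)*sin(1) + (1/2 + I/2)*sinh(1)) = pi*(1 + I)*sin(1) + pi*(-1 + I)*sinh(1)

Final answer: pi*(1 + I)*sin(1) + pi*(-1 + I)*sinh(1)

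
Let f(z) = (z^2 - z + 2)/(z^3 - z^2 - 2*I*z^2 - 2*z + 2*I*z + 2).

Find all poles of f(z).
The singularities of f are the zeros of the denominator. Factoring,
  z^3 - z^2 - 2*I*z^2 - 2*z + 2*I*z + 2 = (z + 1 - I)*(z - 1)*(z - 1 - I)
so the candidates are z = -1 + I, z = 1, z = 1 + I.

Check the numerator P(z) = z^2 - z + 2 at each one:
  P(-1 + I) = 3 - 3*I ≠ 0, so z = -1 + I is a (simple) pole.
  P(1) = 2 ≠ 0, so z = 1 is a (simple) pole.
  P(1 + I) = 1 + I ≠ 0, so z = 1 + I is a (simple) pole.

Poles of f: {-1 + I, 1, 1 + I}

Final answer: {-1 + I, 1, 1 + I}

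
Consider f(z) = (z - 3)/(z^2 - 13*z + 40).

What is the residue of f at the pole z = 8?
Write f(z) = P(z)/Q(z) with P(z) = z - 3 and Q(z) = z^2 - 13*z + 40.
The denominator factors as Q(z) = (z - 8)*(z - 5), so z = 8 is a simple zero of Q and P is analytic there; z = 8 is therefore a simple pole and
  Res(f, z₀) = P(z₀)/Q'(z₀).

Q'(z) = 2*z - 13, so Q'(8) = 3.
P(8) = 5.

Res(f, 8) = (5)/(3) = 5/3

Final answer: 5/3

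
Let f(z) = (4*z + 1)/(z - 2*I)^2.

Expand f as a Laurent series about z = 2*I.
(1 + 8*I)/(z - 2*I)^2 + 4/(z - 2*I)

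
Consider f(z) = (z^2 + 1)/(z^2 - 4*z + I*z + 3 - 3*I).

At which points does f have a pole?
The singularities of f are the zeros of the denominator. Factoring,
  z^2 - 4*z + I*z + 3 - 3*I = (z - 3)*(z - 1 + I)
so the candidates are z = 3, z = 1 - I.

Check the numerator P(z) = z^2 + 1 at each one:
  P(3) = 10 ≠ 0, so z = 3 is a (simple) pole.
  P(1 - I) = 1 - 2*I ≠ 0, so z = 1 - I is a (simple) pole.

Poles of f: {1 - I, 3}

Final answer: {1 - I, 3}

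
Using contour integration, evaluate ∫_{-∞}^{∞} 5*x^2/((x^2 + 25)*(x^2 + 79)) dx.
5*pi*(-5 + sqrt(79))/54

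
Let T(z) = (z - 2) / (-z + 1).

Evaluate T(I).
-3/2 - I/2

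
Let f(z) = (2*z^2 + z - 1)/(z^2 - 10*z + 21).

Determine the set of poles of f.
The singularities of f are the zeros of the denominator. Factoring,
  z^2 - 10*z + 21 = (z - 7)*(z - 3)
so the candidates are z = 7, z = 3.

Check the numerator P(z) = 2*z^2 + z - 1 at each one:
  P(7) = 104 ≠ 0, so z = 7 is a (simple) pole.
  P(3) = 20 ≠ 0, so z = 3 is a (simple) pole.

Poles of f: {3, 7}

Final answer: {3, 7}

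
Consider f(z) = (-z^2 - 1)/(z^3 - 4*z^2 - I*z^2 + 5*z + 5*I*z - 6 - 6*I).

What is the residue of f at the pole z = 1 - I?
Write f(z) = P(z)/Q(z) with P(z) = -z^2 - 1 and Q(z) = z^3 - 4*z^2 - I*z^2 + 5*z + 5*I*z - 6 - 6*I.
The denominator factors as Q(z) = (z - 2*I)*(z - 3)*(z - 1 + I), so z = 1 - I is a simple zero of Q and P is analytic there; z = 1 - I is therefore a simple pole and
  Res(f, z₀) = P(z₀)/Q'(z₀).

Q'(z) = 3*z^2 - 8*z - 2*I*z + 5 + 5*I, so Q'(1 - I) = -5 + 5*I.
P(1 - I) = -1 + 2*I.

Res(f, 1 - I) = (-1 + 2*I)/(-5 + 5*I) = 3/10 - I/10

Final answer: 3/10 - I/10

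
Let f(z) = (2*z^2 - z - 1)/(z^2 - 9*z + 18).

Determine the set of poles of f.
The singularities of f are the zeros of the denominator. Factoring,
  z^2 - 9*z + 18 = (z - 3)*(z - 6)
so the candidates are z = 3, z = 6.

Check the numerator P(z) = 2*z^2 - z - 1 at each one:
  P(3) = 14 ≠ 0, so z = 3 is a (simple) pole.
  P(6) = 65 ≠ 0, so z = 6 is a (simple) pole.

Poles of f: {3, 6}

Final answer: {3, 6}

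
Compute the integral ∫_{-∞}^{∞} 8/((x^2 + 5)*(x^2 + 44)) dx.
Let f(z) = 8/((z^2 + 5)*(z^2 + 44)). The denominator has no real zeros and deg Q - deg P = 4 ≥ 2, so the integral of f over the upper semicircle |z| = R tends to 0 as R → ∞. Closing the contour in the upper half-plane,
  ∫_{-∞}^{∞} f(x) dx = 2πi · Σ Res(f, z_k)  over the poles with Im z_k > 0.

Zeros of the denominator: z^2 + 44 = 0 gives z = ±2*sqrt(11)*I; z^2 + 5 = 0 gives z = ±sqrt(5)*I.
Upper half-plane: z = 2*sqrt(11)*I, z = sqrt(5)*I (simple).

Each pole is a simple zero of Q(z) = z^4 + 49*z^2 + 220, so Res(f, z₀) = P(z₀)/Q'(z₀) with P(z) = 8, Q'(z) = 4*z^3 + 98*z:
  Res(f, 2*sqrt(11)*I) = (8)/(-156*sqrt(11)*I) = 2*sqrt(11)*I/429
  Res(f, sqrt(5)*I) = (8)/(78*sqrt(5)*I) = -4*sqrt(5)*I/195

Sum of residues: 2*I*(-22*sqrt(5) + 5*sqrt(11))/2145
∫_{-∞}^{∞} f(x) dx = 2πi · (2*I*(-22*sqrt(5) + 5*sqrt(11))/2145) = 4*pi*(-5*sqrt(11) + 22*sqrt(5))/2145

Final answer: 4*pi*(-5*sqrt(11) + 22*sqrt(5))/2145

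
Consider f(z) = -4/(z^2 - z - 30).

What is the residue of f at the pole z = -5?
Write f(z) = P(z)/Q(z) with P(z) = -4 and Q(z) = z^2 - z - 30.
The denominator factors as Q(z) = (z - 6)*(z + 5), so z = -5 is a simple zero of Q and P is analytic there; z = -5 is therefore a simple pole and
  Res(f, z₀) = P(z₀)/Q'(z₀).

Q'(z) = 2*z - 1, so Q'(-5) = -11.
P(-5) = -4.

Res(f, -5) = (-4)/(-11) = 4/11

Final answer: 4/11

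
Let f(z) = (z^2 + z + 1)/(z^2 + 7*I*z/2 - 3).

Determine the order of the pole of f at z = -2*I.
1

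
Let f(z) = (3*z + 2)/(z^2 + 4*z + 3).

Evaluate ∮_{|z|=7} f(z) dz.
6*I*pi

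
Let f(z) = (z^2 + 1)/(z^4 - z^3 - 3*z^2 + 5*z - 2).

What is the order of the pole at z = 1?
Factor the denominator:
  z^4 - z^3 - 3*z^2 + 5*z - 2 = (z - 1)^3*(z + 2)

The numerator P(z) = z^2 + 1 has P(1) = 2 ≠ 0, so no factor of (z - 1) cancels.
Near z = 1 we can therefore write f(z) = g(z)/(z - 1)^3 with g analytic at 1 and g(1) ≠ 0 (g is the numerator divided by the remaining denominator factors).

Hence z = 1 is a pole of order 3.

Final answer: 3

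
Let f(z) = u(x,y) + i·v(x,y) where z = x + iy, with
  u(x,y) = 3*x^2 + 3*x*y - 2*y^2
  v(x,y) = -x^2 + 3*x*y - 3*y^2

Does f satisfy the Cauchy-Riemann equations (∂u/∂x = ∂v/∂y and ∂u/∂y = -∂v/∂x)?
∂u/∂x = 6*x + 3*y
∂v/∂y = 3*x - 6*y
∂u/∂y = 3*x - 4*y
∂v/∂x = -2*x + 3*y
∂u/∂x ≠ ∂v/∂y and ∂u/∂y ≠ -∂v/∂x; the Cauchy-Riemann equations are not satisfied, so f is not analytic.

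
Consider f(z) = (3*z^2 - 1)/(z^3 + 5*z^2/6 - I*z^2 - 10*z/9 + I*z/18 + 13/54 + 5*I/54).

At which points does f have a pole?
The singularities of f are the zeros of the denominator. Factoring,
  z^3 + 5*z^2/6 - I*z^2 - 10*z/9 + I*z/18 + 13/54 + 5*I/54 = (z - 1/3)*(z + 3/2 - 2*I/3)*(z - 1/3 - I/3)
so the candidates are z = 1/3, z = -3/2 + 2*I/3, z = 1/3 + I/3.

Check the numerator P(z) = 3*z^2 - 1 at each one:
  P(1/3) = -2/3 ≠ 0, so z = 1/3 is a (simple) pole.
  P(-3/2 + 2*I/3) = 53/12 - 6*I ≠ 0, so z = -3/2 + 2*I/3 is a (simple) pole.
  P(1/3 + I/3) = -1 + 2*I/3 ≠ 0, so z = 1/3 + I/3 is a (simple) pole.

Poles of f: {-3/2 + 2*I/3, 1/3, 1/3 + I/3}

Final answer: {-3/2 + 2*I/3, 1/3, 1/3 + I/3}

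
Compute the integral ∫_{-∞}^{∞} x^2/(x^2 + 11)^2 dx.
sqrt(11)*pi/22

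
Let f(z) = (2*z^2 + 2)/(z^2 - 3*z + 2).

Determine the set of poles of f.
The singularities of f are the zeros of the denominator. Factoring,
  z^2 - 3*z + 2 = (z - 1)*(z - 2)
so the candidates are z = 1, z = 2.

Check the numerator P(z) = 2*z^2 + 2 at each one:
  P(1) = 4 ≠ 0, so z = 1 is a (simple) pole.
  P(2) = 10 ≠ 0, so z = 2 is a (simple) pole.

Poles of f: {1, 2}

Final answer: {1, 2}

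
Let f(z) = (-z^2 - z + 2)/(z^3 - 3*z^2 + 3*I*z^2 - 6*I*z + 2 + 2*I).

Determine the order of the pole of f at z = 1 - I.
3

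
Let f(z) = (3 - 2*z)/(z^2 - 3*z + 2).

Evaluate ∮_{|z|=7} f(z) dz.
By the residue theorem, ∮_C f(z) dz = 2πi · (sum of the residues of f at the poles inside |z| = 7).

The denominator factors as (z - 1)*(z - 2), so the singularities of f are simple poles at z = 1, z = 2.
  |1|² = 1 < 49 = 7², so this pole is inside the contour.
  |2|² = 4 < 49 = 7², so this pole is inside the contour.

With P(z) = 3 - 2*z and Q(z) = z^2 - 3*z + 2, each pole is simple, so Res(f, z₀) = P(z₀)/Q'(z₀) with Q'(z) = 2*z - 3.
  Res(f, 1) = P(1)/Q'(1) = (1)/(-1) = -1
  Res(f, 2) = P(2)/Q'(2) = (-1)/(1) = -1

Sum of residues inside C: -2
∮_C f(z) dz = 2πi · (-2) = -4*I*pi

Final answer: -4*I*pi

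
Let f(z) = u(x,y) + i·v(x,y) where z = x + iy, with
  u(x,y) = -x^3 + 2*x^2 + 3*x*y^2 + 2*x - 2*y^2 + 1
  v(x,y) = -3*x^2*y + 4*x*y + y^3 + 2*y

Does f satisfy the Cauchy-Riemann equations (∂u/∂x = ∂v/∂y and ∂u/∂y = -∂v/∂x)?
∂u/∂x = -3*x^2 + 4*x + 3*y^2 + 2
∂v/∂y = -3*x^2 + 4*x + 3*y^2 + 2
∂u/∂y = 6*x*y - 4*y
∂v/∂x = -6*x*y + 4*y
∂u/∂x = ∂v/∂y and ∂u/∂y = -∂v/∂x hold identically; f is analytic.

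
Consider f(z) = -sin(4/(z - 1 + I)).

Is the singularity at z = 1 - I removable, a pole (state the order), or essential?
Let u = z - 1 + I. Then
  sin(4/u) = Σ_{k≥0} (-1)^k (4)^(2k+1)/((2k+1)!·u^(2k+1)) = 4/u - 32/(3*u^3) + 128/(15*u^5) + ...
which has infinitely many negative powers of u, so sin(4/(z - 1 + I)) has an essential singularity at z = 1 - I.
So the singularity is essential.

Final answer: essential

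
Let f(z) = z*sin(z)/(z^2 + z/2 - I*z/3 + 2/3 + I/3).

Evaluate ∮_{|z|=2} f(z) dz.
By the residue theorem, ∮_C f(z) dz = 2πi · (sum of the residues of f at the poles inside |z| = 2).

The denominator factors as (z + 1/2 - I)*(z + 2*I/3), so the singularities of f are simple poles at z = -1/2 + I, z = -2*I/3.
  |-1/2 + I|² = 5/4 < 4 = 2², so this pole is inside the contour.
  |-2*I/3|² = 4/9 < 4 = 2², so this pole is inside the contour.

With P(z) = z*sin(z) and Q(z) = z^2 + z/2 - I*z/3 + 2/3 + I/3, each pole is simple, so Res(f, z₀) = P(z₀)/Q'(z₀) with Q'(z) = 2*z + 1/2 - I/3.
  Res(f, -1/2 + I) = P(-1/2 + I)/Q'(-1/2 + I) = ((1/2 - I)*sin(1/2 - I))/(-1/2 + 5*I/3) = (-69/109 - 12*I/109)*sin(1/2 - I)
  Res(f, -2*I/3) = P(-2*I/3)/Q'(-2*I/3) = (-2*sinh(2/3)/3)/(1/2 - 5*I/3) = (-12/109 - 40*I/109)*sinh(2/3)

Sum of residues inside C: (-12/109 - 40*I/109)*sinh(2/3) + (-69/109 - 12*I/109)*sin(1/2 - I)
∮_C f(z) dz = 2πi · ((-12/109 - 40*I/109)*sinh(2/3) + (-69/109 - 12*I/109)*sin(1/2 - I)) = pi*(24/109 - 138*I/109)*sin(1/2 - I) + pi*(80/109 - 24*I/109)*sinh(2/3)

Final answer: pi*(24/109 - 138*I/109)*sin(1/2 - I) + pi*(80/109 - 24*I/109)*sinh(2/3)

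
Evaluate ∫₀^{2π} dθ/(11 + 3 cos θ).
Let J = ∫₀^{2π} dθ/(11 + 3 cos θ).
Put z = e^{iθ}: then cos θ = (z + 1/z)/2, dθ = dz/(iz), and z runs once counterclockwise around |z| = 1:
  J = ∮_{|z|=1} 1/(11 + 3*(z + 1/z)/2) · dz/(iz) = (2/i) ∮_{|z|=1} dz/(3*z^2 + 22*z + 3).
The roots of 3*z^2 + 22*z + 3 are z = (-11 ± sqrt(11^2 - 3^2))/3, with sqrt(112) = 4*sqrt(7); their product is 1, so only z₊ = -11/3 + 4*sqrt(7)/3 lies inside the unit circle (z₋ = -11/3 - 4*sqrt(7)/3 lies outside).
z₊ is a simple zero of q(z) = 3*z^2 + 22*z + 3, so Res(1/q, z₊) = 1/q'(z₊) with q'(z) = 6*z + 22; and q'(z₊) = 3*(z₊ - z₋) = 8*sqrt(7).
Therefore J = (2/i) · 2πi · 1/(8*sqrt(7)) = 2*pi/(4*sqrt(7)) = sqrt(7)*pi/14

Final answer: sqrt(7)*pi/14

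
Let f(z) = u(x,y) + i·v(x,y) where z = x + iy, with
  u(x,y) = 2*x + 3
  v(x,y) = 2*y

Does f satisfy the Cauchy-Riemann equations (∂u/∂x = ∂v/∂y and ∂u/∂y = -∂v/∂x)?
∂u/∂x = 2
∂v/∂y = 2
∂u/∂y = 0
∂v/∂x = 0
∂u/∂x = ∂v/∂y and ∂u/∂y = -∂v/∂x hold identically; f is analytic.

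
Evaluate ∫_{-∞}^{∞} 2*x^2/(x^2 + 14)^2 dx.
Let f(z) = 2*z^2/(z^2 + 14)^2. The denominator has no real zeros and deg Q - deg P = 2 ≥ 2, so the integral of f over the upper semicircle |z| = R tends to 0 as R → ∞. Closing the contour in the upper half-plane,
  ∫_{-∞}^{∞} f(x) dx = 2πi · Σ Res(f, z_k)  over the poles with Im z_k > 0.

Zeros of the denominator: z^2 + 14 = 0 gives z = ±sqrt(14)*I.
Upper half-plane: z = sqrt(14)*I (a pole of order 2).

Write f(z) = g(z)/(z - sqrt(14)*I)^2 with g(z) = 2*z^2/(z + sqrt(14)*I)^2. For a double pole, Res(f, z₀) = g'(z₀):
  g'(z) = 4*sqrt(14)*I*z/(z + sqrt(14)*I)^3
  Res(f, sqrt(14)*I) = g'(sqrt(14)*I) = -sqrt(14)*I/28

∫_{-∞}^{∞} f(x) dx = 2πi · (-sqrt(14)*I/28) = sqrt(14)*pi/14

Final answer: sqrt(14)*pi/14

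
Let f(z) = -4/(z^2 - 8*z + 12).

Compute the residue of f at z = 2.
Write f(z) = P(z)/Q(z) with P(z) = -4 and Q(z) = z^2 - 8*z + 12.
The denominator factors as Q(z) = (z - 2)*(z - 6), so z = 2 is a simple zero of Q and P is analytic there; z = 2 is therefore a simple pole and
  Res(f, z₀) = P(z₀)/Q'(z₀).

Q'(z) = 2*z - 8, so Q'(2) = -4.
P(2) = -4.

Res(f, 2) = (-4)/(-4) = 1

Final answer: 1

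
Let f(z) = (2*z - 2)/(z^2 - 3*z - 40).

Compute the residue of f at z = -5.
Write f(z) = P(z)/Q(z) with P(z) = 2*z - 2 and Q(z) = z^2 - 3*z - 40.
The denominator factors as Q(z) = (z + 5)*(z - 8), so z = -5 is a simple zero of Q and P is analytic there; z = -5 is therefore a simple pole and
  Res(f, z₀) = P(z₀)/Q'(z₀).

Q'(z) = 2*z - 3, so Q'(-5) = -13.
P(-5) = -12.

Res(f, -5) = (-12)/(-13) = 12/13

Final answer: 12/13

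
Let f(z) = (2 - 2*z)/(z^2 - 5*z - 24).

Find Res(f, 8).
-14/11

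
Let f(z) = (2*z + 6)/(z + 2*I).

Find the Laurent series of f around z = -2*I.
Put w = z - (-2*I), i.e. z = w - 2*I. The denominator is w, so it suffices to rewrite the numerator in powers of w.

P(z) = 2*z + 6
P(w - 2*I) = 6 - 4*I + 2*w

Dividing each term by w:
  f = (6 - 4*I)/w + 2

Substituting back w = z + 2*I:
  f(z) = (6 - 4*I)/(z + 2*I) + 2

The series is finite because the numerator is a polynomial; the negative powers form the principal part, and the coefficient of 1/(z + 2*I) gives Res(f, -2*I) = 6 - 4*I.

Final answer: (6 - 4*I)/(z + 2*I) + 2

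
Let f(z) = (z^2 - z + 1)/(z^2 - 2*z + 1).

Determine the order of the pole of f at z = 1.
Factor the denominator:
  z^2 - 2*z + 1 = (z - 1)^2

The numerator P(z) = z^2 - z + 1 has P(1) = 1 ≠ 0, so no factor of (z - 1) cancels.
Near z = 1 we can therefore write f(z) = g(z)/(z - 1)^2 with g analytic at 1 and g(1) ≠ 0 (g is just the numerator).

Hence z = 1 is a pole of order 2.

Final answer: 2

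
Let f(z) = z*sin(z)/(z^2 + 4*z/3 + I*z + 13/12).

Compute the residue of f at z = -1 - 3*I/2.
Write f(z) = P(z)/Q(z) with P(z) = z*sin(z) and Q(z) = z^2 + 4*z/3 + I*z + 13/12.
The denominator factors as Q(z) = (z + 1/3 - I/2)*(z + 1 + 3*I/2), so z = -1 - 3*I/2 is a simple zero of Q and P is analytic there; z = -1 - 3*I/2 is therefore a simple pole and
  Res(f, z₀) = P(z₀)/Q'(z₀).

Q'(z) = 2*z + 4/3 + I, so Q'(-1 - 3*I/2) = -2/3 - 2*I.
P(-1 - 3*I/2) = (1 + 3*I/2)*sin(1 + 3*I/2).

Res(f, -1 - 3*I/2) = ((1 + 3*I/2)*sin(1 + 3*I/2))/(-2/3 - 2*I) = (-33/40 + 9*I/40)*sin(1 + 3*I/2)

Final answer: (-33/40 + 9*I/40)*sin(1 + 3*I/2)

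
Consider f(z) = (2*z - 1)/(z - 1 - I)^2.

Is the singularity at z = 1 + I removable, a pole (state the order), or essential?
Write f(z) = g(z)/(z - 1 - I)^2 with g(z) = 2*z - 1.
g is entire and g(1 + I) = 1 + 2*I ≠ 0, so no factor of (z - 1 - I) cancels: the Laurent expansion of f about z = 1 + I starts at the power -2, i.e. lim_{z→z₀} (z - z₀)^2 f(z) = 1 + 2*I is finite and nonzero.
So z = 1 + I is a pole of order 2.

Final answer: pole of order 2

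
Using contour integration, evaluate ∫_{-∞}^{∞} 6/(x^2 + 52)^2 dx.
3*sqrt(13)*pi/1352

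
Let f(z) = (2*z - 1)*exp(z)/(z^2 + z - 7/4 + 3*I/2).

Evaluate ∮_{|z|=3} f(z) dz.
By the residue theorem, ∮_C f(z) dz = 2πi · (sum of the residues of f at the poles inside |z| = 3).

The denominator factors as (z + 2 - I/2)*(z - 1 + I/2), so the singularities of f are simple poles at z = -2 + I/2, z = 1 - I/2.
  |-2 + I/2|² = 17/4 < 9 = 3², so this pole is inside the contour.
  |1 - I/2|² = 5/4 < 9 = 3², so this pole is inside the contour.

With P(z) = (2*z - 1)*exp(z) and Q(z) = z^2 + z - 7/4 + 3*I/2, each pole is simple, so Res(f, z₀) = P(z₀)/Q'(z₀) with Q'(z) = 2*z + 1.
  Res(f, -2 + I/2) = P(-2 + I/2)/Q'(-2 + I/2) = ((-5 + I)*exp(-2 + I/2))/(-3 + I) = (8/5 + I/5)*exp(-2 + I/2)
  Res(f, 1 - I/2) = P(1 - I/2)/Q'(1 - I/2) = ((1 - I)*exp(1 - I/2))/(3 - I) = (2/5 - I/5)*exp(1 - I/2)

Sum of residues inside C: (2/5 - I/5)*exp(1 - I/2) + (8/5 + I/5)*exp(-2 + I/2)
∮_C f(z) dz = 2πi · ((2/5 - I/5)*exp(1 - I/2) + (8/5 + I/5)*exp(-2 + I/2)) = pi*(-2/5 + 16*I/5)*exp(-2 + I/2) + pi*(2/5 + 4*I/5)*exp(1 - I/2)

Final answer: pi*(-2/5 + 16*I/5)*exp(-2 + I/2) + pi*(2/5 + 4*I/5)*exp(1 - I/2)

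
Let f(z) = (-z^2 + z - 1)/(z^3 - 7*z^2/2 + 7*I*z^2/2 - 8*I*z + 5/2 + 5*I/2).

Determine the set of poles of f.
The singularities of f are the zeros of the denominator. Factoring,
  z^3 - 7*z^2/2 + 7*I*z^2/2 - 8*I*z + 5/2 + 5*I/2 = (z - 1 + 2*I)*(z - 1/2 + I/2)*(z - 2 + I)
so the candidates are z = 1 - 2*I, z = 1/2 - I/2, z = 2 - I.

Check the numerator P(z) = -z^2 + z - 1 at each one:
  P(1 - 2*I) = 3 + 2*I ≠ 0, so z = 1 - 2*I is a (simple) pole.
  P(1/2 - I/2) = -1/2 ≠ 0, so z = 1/2 - I/2 is a (simple) pole.
  P(2 - I) = -2 + 3*I ≠ 0, so z = 2 - I is a (simple) pole.

Poles of f: {1/2 - I/2, 1 - 2*I, 2 - I}

Final answer: {1/2 - I/2, 1 - 2*I, 2 - I}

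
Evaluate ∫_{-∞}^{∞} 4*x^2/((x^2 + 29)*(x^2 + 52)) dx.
4*pi*(-sqrt(29) + 2*sqrt(13))/23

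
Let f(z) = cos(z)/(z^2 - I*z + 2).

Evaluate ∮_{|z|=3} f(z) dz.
-2*pi*cosh(1)/3 + 2*pi*cosh(2)/3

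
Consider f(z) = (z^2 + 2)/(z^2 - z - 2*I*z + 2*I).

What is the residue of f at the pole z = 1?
Write f(z) = P(z)/Q(z) with P(z) = z^2 + 2 and Q(z) = z^2 - z - 2*I*z + 2*I.
The denominator factors as Q(z) = (z - 1)*(z - 2*I), so z = 1 is a simple zero of Q and P is analytic there; z = 1 is therefore a simple pole and
  Res(f, z₀) = P(z₀)/Q'(z₀).

Q'(z) = 2*z - 1 - 2*I, so Q'(1) = 1 - 2*I.
P(1) = 3.

Res(f, 1) = (3)/(1 - 2*I) = 3/5 + 6*I/5

Final answer: 3/5 + 6*I/5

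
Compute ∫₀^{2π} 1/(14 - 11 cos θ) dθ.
Call the integral J. The integrand is 2π-periodic and we integrate over a full period, so shifting θ does not change the value (θ → θ + π flips the sign of the trig term). Hence
  J = ∫₀^{2π} dθ/(14 + 11 cos θ).
Put z = e^{iθ}: then cos θ = (z + 1/z)/2, dθ = dz/(iz), and z runs once counterclockwise around |z| = 1:
  J = ∮_{|z|=1} 1/(14 + 11*(z + 1/z)/2) · dz/(iz) = (2/i) ∮_{|z|=1} dz/(11*z^2 + 28*z + 11).
The roots of 11*z^2 + 28*z + 11 are z = (-14 ± sqrt(14^2 - 11^2))/11, with sqrt(75) = 5*sqrt(3); their product is 1, so only z₊ = -14/11 + 5*sqrt(3)/11 lies inside the unit circle (z₋ = -14/11 - 5*sqrt(3)/11 lies outside).
z₊ is a simple zero of q(z) = 11*z^2 + 28*z + 11, so Res(1/q, z₊) = 1/q'(z₊) with q'(z) = 22*z + 28; and q'(z₊) = 11*(z₊ - z₋) = 10*sqrt(3).
Therefore J = (2/i) · 2πi · 1/(10*sqrt(3)) = 2*pi/(5*sqrt(3)) = 2*sqrt(3)*pi/15

Final answer: 2*sqrt(3)*pi/15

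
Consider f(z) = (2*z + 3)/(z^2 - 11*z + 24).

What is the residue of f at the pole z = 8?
19/5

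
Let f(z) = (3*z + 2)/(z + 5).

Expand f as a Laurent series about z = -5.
Put w = z - (-5), i.e. z = w - 5. The denominator is w, so it suffices to rewrite the numerator in powers of w.

P(z) = 3*z + 2
P(w - 5) = -13 + 3*w

Dividing each term by w:
  f = -13/w + 3

Substituting back w = z + 5:
  f(z) = -13/(z + 5) + 3

The series is finite because the numerator is a polynomial; the negative powers form the principal part, and the coefficient of 1/(z + 5) gives Res(f, -5) = -13.

Final answer: -13/(z + 5) + 3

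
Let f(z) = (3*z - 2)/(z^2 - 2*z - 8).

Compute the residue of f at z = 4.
5/3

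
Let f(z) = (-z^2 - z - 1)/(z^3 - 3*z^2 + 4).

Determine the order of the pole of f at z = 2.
Factor the denominator:
  z^3 - 3*z^2 + 4 = (z - 2)^2*(z + 1)

The numerator P(z) = -z^2 - z - 1 has P(2) = -7 ≠ 0, so no factor of (z - 2) cancels.
Near z = 2 we can therefore write f(z) = g(z)/(z - 2)^2 with g analytic at 2 and g(2) ≠ 0 (g is the numerator divided by the remaining denominator factors).

Hence z = 2 is a pole of order 2.

Final answer: 2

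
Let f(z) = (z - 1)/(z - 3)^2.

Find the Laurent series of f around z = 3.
Put w = z - (3), i.e. z = w + 3. The denominator is w^2, so it suffices to rewrite the numerator in powers of w.

P(z) = z - 1
P(w + 3) = 2 + w

Dividing each term by w^2:
  f = 2/w^2 + 1/w

Substituting back w = z - 3:
  f(z) = 2/(z - 3)^2 + 1/(z - 3)

The series is finite because the numerator is a polynomial; the negative powers form the principal part, and the coefficient of 1/(z - 3) gives Res(f, 3) = 1.

Final answer: 2/(z - 3)^2 + 1/(z - 3)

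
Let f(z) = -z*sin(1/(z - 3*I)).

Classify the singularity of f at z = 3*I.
Let u = z - 3*I. Then
  sin(1/u) = Σ_{k≥0} (-1)^k (1)^(2k+1)/((2k+1)!·u^(2k+1)) = 1/u - 1/(6*u^3) + 1/(120*u^5) + ...
which has infinitely many negative powers of u, so sin(1/(z - 3*I)) has an essential singularity at z = 3*I.
The extra factor z is a nonzero polynomial; if the product had at most a pole at z = 3*I, dividing by that polynomial would leave sin(1/(z - 3*I)) with at most a pole too — contradiction. (Equivalently, the product's Laurent series still has infinitely many negative powers.)
So the singularity is essential.

Final answer: essential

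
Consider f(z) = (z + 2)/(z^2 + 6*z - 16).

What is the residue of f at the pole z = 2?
2/5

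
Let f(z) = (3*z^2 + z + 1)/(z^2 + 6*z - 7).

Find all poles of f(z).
The singularities of f are the zeros of the denominator. Factoring,
  z^2 + 6*z - 7 = (z - 1)*(z + 7)
so the candidates are z = 1, z = -7.

Check the numerator P(z) = 3*z^2 + z + 1 at each one:
  P(1) = 5 ≠ 0, so z = 1 is a (simple) pole.
  P(-7) = 141 ≠ 0, so z = -7 is a (simple) pole.

Poles of f: {-7, 1}

Final answer: {-7, 1}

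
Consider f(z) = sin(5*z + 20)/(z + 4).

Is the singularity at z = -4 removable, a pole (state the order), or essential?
Let u = z + 4. The argument of sin is 5*z + 20 = 5u, so
  f = sin(5u)/u = ((5u) - (5u)^3/6 + ...)/u = 5 - (125/6)*u^2 + ...
The Laurent expansion about u = 0 has no negative powers; equivalently lim_{z→-4} f(z) = 5 exists and is finite.
So the singularity is removable.

Final answer: removable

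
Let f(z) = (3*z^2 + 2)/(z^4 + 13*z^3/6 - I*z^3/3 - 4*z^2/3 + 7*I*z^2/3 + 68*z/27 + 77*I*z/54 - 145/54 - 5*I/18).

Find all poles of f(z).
The singularities of f are the zeros of the denominator. Factoring,
  z^4 + 13*z^3/6 - I*z^3/3 - 4*z^2/3 + 7*I*z^2/3 + 68*z/27 + 77*I*z/54 - 145/54 - 5*I/18 = (z - 1/2 + I)*(z + 1/3 - I)*(z - 2/3 + I/3)*(z + 3 - 2*I/3)
so the candidates are z = 1/2 - I, z = -1/3 + I, z = 2/3 - I/3, z = -3 + 2*I/3.

Check the numerator P(z) = 3*z^2 + 2 at each one:
  P(1/2 - I) = -1/4 - 3*I ≠ 0, so z = 1/2 - I is a (simple) pole.
  P(-1/3 + I) = -2/3 - 2*I ≠ 0, so z = -1/3 + I is a (simple) pole.
  P(2/3 - I/3) = 3 - 4*I/3 ≠ 0, so z = 2/3 - I/3 is a (simple) pole.
  P(-3 + 2*I/3) = 83/3 - 12*I ≠ 0, so z = -3 + 2*I/3 is a (simple) pole.

Poles of f: {-3 + 2*I/3, -1/3 + I, 1/2 - I, 2/3 - I/3}

Final answer: {-3 + 2*I/3, -1/3 + I, 1/2 - I, 2/3 - I/3}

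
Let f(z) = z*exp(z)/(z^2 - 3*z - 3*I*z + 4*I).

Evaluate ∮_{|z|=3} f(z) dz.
By the residue theorem, ∮_C f(z) dz = 2πi · (sum of the residues of f at the poles inside |z| = 3).

The denominator factors as (z - 2 - 2*I)*(z - 1 - I), so the singularities of f are simple poles at z = 2 + 2*I, z = 1 + I.
  |2 + 2*I|² = 8 < 9 = 3², so this pole is inside the contour.
  |1 + I|² = 2 < 9 = 3², so this pole is inside the contour.

With P(z) = z*exp(z) and Q(z) = z^2 - 3*z - 3*I*z + 4*I, each pole is simple, so Res(f, z₀) = P(z₀)/Q'(z₀) with Q'(z) = 2*z - 3 - 3*I.
  Res(f, 2 + 2*I) = P(2 + 2*I)/Q'(2 + 2*I) = ((2 + 2*I)*exp(2 + 2*I))/(1 + I) = 2*exp(2 + 2*I)
  Res(f, 1 + I) = P(1 + I)/Q'(1 + I) = ((1 + I)*exp(1 + I))/(-1 - I) = -exp(1 + I)

Sum of residues inside C: -exp(1 + I) + 2*exp(2 + 2*I)
∮_C f(z) dz = 2πi · (-exp(1 + I) + 2*exp(2 + 2*I)) = 4*I*pi*exp(2 + 2*I) - 2*I*pi*exp(1 + I)

Final answer: 4*I*pi*exp(2 + 2*I) - 2*I*pi*exp(1 + I)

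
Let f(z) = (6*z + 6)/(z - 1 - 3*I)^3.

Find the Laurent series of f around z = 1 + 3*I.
(12 + 18*I)/(z - 1 - 3*I)^3 + 6/(z - 1 - 3*I)^2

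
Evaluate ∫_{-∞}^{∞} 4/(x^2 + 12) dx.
Let f(z) = 4/(z^2 + 12). The denominator has no real zeros and deg Q - deg P = 2 ≥ 2, so the integral of f over the upper semicircle |z| = R tends to 0 as R → ∞. Closing the contour in the upper half-plane,
  ∫_{-∞}^{∞} f(x) dx = 2πi · Σ Res(f, z_k)  over the poles with Im z_k > 0.

Zeros of the denominator: z^2 + 12 = 0 gives z = ±2*sqrt(3)*I.
Upper half-plane: z = 2*sqrt(3)*I (simple).

Each pole is a simple zero of Q(z) = z^2 + 12, so Res(f, z₀) = P(z₀)/Q'(z₀) with P(z) = 4, Q'(z) = 2*z:
  Res(f, 2*sqrt(3)*I) = (4)/(4*sqrt(3)*I) = -sqrt(3)*I/3

∫_{-∞}^{∞} f(x) dx = 2πi · (-sqrt(3)*I/3) = 2*sqrt(3)*pi/3

Final answer: 2*sqrt(3)*pi/3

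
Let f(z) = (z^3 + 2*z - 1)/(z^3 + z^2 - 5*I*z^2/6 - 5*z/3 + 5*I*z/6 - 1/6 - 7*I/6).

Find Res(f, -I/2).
489/1525 + 771*I/3050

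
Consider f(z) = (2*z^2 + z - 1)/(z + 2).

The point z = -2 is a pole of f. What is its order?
Factor the denominator:
  z + 2 = (z + 2)

The numerator P(z) = 2*z^2 + z - 1 has P(-2) = 5 ≠ 0, so no factor of (z + 2) cancels.
Near z = -2 we can therefore write f(z) = g(z)/(z + 2) with g analytic at -2 and g(-2) ≠ 0 (g is just the numerator).

Hence z = -2 is a pole of order 1.

Final answer: 1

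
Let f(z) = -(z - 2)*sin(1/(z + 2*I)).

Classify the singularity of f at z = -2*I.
Let u = z + 2*I. Then
  sin(1/u) = Σ_{k≥0} (-1)^k (1)^(2k+1)/((2k+1)!·u^(2k+1)) = 1/u - 1/(6*u^3) + 1/(120*u^5) + ...
which has infinitely many negative powers of u, so sin(1/(z + 2*I)) has an essential singularity at z = -2*I.
The extra factor z - 2 is a nonzero polynomial; if the product had at most a pole at z = -2*I, dividing by that polynomial would leave sin(1/(z + 2*I)) with at most a pole too — contradiction. (Equivalently, the product's Laurent series still has infinitely many negative powers.)
So the singularity is essential.

Final answer: essential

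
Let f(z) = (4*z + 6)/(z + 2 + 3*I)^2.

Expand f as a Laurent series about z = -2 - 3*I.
Put w = z - (-2 - 3*I), i.e. z = w - 2 - 3*I. The denominator is w^2, so it suffices to rewrite the numerator in powers of w.

P(z) = 4*z + 6
P(w - 2 - 3*I) = -2 - 12*I + 4*w

Dividing each term by w^2:
  f = (-2 - 12*I)/w^2 + 4/w

Substituting back w = z + 2 + 3*I:
  f(z) = (-2 - 12*I)/(z + 2 + 3*I)^2 + 4/(z + 2 + 3*I)

The series is finite because the numerator is a polynomial; the negative powers form the principal part, and the coefficient of 1/(z + 2 + 3*I) gives Res(f, -2 - 3*I) = 4.

Final answer: (-2 - 12*I)/(z + 2 + 3*I)^2 + 4/(z + 2 + 3*I)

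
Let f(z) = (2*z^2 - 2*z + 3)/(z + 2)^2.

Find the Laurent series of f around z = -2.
Put w = z - (-2), i.e. z = w - 2. The denominator is w^2, so it suffices to rewrite the numerator in powers of w.

P(z) = 2*z^2 - 2*z + 3
P(w - 2) = 15 - 10*w + 2*w^2

Dividing each term by w^2:
  f = 15/w^2 - 10/w + 2

Substituting back w = z + 2:
  f(z) = 15/(z + 2)^2 - 10/(z + 2) + 2

The series is finite because the numerator is a polynomial; the negative powers form the principal part, and the coefficient of 1/(z + 2) gives Res(f, -2) = -10.

Final answer: 15/(z + 2)^2 - 10/(z + 2) + 2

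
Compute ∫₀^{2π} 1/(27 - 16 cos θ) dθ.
Call the integral J. The integrand is 2π-periodic and we integrate over a full period, so shifting θ does not change the value (θ → θ + π flips the sign of the trig term). Hence
  J = ∫₀^{2π} dθ/(27 + 16 cos θ).
Put z = e^{iθ}: then cos θ = (z + 1/z)/2, dθ = dz/(iz), and z runs once counterclockwise around |z| = 1:
  J = ∮_{|z|=1} 1/(27 + 16*(z + 1/z)/2) · dz/(iz) = (2/i) ∮_{|z|=1} dz/(16*z^2 + 54*z + 16).
The roots of 16*z^2 + 54*z + 16 are z = (-27 ± sqrt(27^2 - 16^2))/16, with sqrt(473) = sqrt(473); their product is 1, so only z₊ = -27/16 + sqrt(473)/16 lies inside the unit circle (z₋ = -27/16 - sqrt(473)/16 lies outside).
z₊ is a simple zero of q(z) = 16*z^2 + 54*z + 16, so Res(1/q, z₊) = 1/q'(z₊) with q'(z) = 32*z + 54; and q'(z₊) = 16*(z₊ - z₋) = 2*sqrt(473).
Therefore J = (2/i) · 2πi · 1/(2*sqrt(473)) = 2*pi/(sqrt(473)) = 2*sqrt(473)*pi/473

Final answer: 2*sqrt(473)*pi/473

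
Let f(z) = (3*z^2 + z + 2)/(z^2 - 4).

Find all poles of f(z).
The singularities of f are the zeros of the denominator. Factoring,
  z^2 - 4 = (z - 2)*(z + 2)
so the candidates are z = 2, z = -2.

Check the numerator P(z) = 3*z^2 + z + 2 at each one:
  P(2) = 16 ≠ 0, so z = 2 is a (simple) pole.
  P(-2) = 12 ≠ 0, so z = -2 is a (simple) pole.

Poles of f: {-2, 2}

Final answer: {-2, 2}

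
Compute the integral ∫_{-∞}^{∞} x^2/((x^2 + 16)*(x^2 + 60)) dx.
pi*(-2 + sqrt(15))/22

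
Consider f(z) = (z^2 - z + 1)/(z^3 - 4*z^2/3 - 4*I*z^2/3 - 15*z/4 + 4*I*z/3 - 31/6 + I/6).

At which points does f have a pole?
The singularities of f are the zeros of the denominator. Factoring,
  z^3 - 4*z^2/3 - 4*I*z^2/3 - 15*z/4 + 4*I*z/3 - 31/6 + I/6 = (z + 2/3 + 2*I/3)*(z - 3 - I/2)*(z + 1 - 3*I/2)
so the candidates are z = -2/3 - 2*I/3, z = 3 + I/2, z = -1 + 3*I/2.

Check the numerator P(z) = z^2 - z + 1 at each one:
  P(-2/3 - 2*I/3) = 5/3 + 14*I/9 ≠ 0, so z = -2/3 - 2*I/3 is a (simple) pole.
  P(3 + I/2) = 27/4 + 5*I/2 ≠ 0, so z = 3 + I/2 is a (simple) pole.
  P(-1 + 3*I/2) = 3/4 - 9*I/2 ≠ 0, so z = -1 + 3*I/2 is a (simple) pole.

Poles of f: {-1 + 3*I/2, -2/3 - 2*I/3, 3 + I/2}

Final answer: {-1 + 3*I/2, -2/3 - 2*I/3, 3 + I/2}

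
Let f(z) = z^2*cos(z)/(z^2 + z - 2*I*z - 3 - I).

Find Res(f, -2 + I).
(-1 + 4*I/3)*cos(2 - I)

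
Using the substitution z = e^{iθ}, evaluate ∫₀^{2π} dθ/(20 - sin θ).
2*sqrt(399)*pi/399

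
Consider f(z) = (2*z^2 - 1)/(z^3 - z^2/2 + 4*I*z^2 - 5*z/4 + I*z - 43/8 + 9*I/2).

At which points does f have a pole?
{-1/2 + I, 1/2 - 3*I, 1/2 - 2*I}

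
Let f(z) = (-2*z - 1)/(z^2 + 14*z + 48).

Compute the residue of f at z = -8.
Write f(z) = P(z)/Q(z) with P(z) = -2*z - 1 and Q(z) = z^2 + 14*z + 48.
The denominator factors as Q(z) = (z + 8)*(z + 6), so z = -8 is a simple zero of Q and P is analytic there; z = -8 is therefore a simple pole and
  Res(f, z₀) = P(z₀)/Q'(z₀).

Q'(z) = 2*z + 14, so Q'(-8) = -2.
P(-8) = 15.

Res(f, -8) = (15)/(-2) = -15/2

Final answer: -15/2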